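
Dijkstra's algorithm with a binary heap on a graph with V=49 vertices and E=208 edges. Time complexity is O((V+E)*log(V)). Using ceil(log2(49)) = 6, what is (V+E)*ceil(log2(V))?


Dijkstra with a binary heap: each vertex is extracted once, each edge may relax once.
Each heap operation costs O(log V).
V + E = 49 + 208 = 257
ceil(log2(49)) = 6 (since 2^5 = 32 < 49 <= 64 = 2^6)
Total heap work = (V+E) * ceil(log2(V)) = 257 * 6 = 1542


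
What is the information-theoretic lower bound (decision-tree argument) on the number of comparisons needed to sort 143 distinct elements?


A binary decision tree of height h has at most 2^h leaves and needs at least n! of them, so h >= ceil(log2(n!)).
143! is far too large to multiply out, so use Stirling's series:
  ln(n!) ~ n ln n - n + (1/2) ln(2 pi n) + 1/(12n)  (error below 1/(360 n^3), negligible here)
  ln(143) = 4.9628446
  n ln n = 143 * 4.9628446 = 709.6868
  (1/2) ln(2 pi * 143) = (1/2) ln(898.4955) = 3.4004
  1/(12*143) = 0.0006
  ln(143!) ~ 709.6868 - 143 + 3.4004 + 0.0006 = 570.0878
Convert to base 2: log2(143!) = 570.0878 / ln 2 = 570.0878 / 0.69314718 = 822.4628
ceil(822.4628) = 823


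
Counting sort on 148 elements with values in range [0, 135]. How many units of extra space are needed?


Output array size: 148 (to store sorted result)
Count array size: 136 (one slot per possible value, range 0 to 135)
Total extra space = 148 + 136 = 284


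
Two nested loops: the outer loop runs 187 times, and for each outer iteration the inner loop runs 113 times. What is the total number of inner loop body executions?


Outer loop: 187 iterations
Inner loop: 113 iterations per outer iteration
Total = 187 * 113 = 21131


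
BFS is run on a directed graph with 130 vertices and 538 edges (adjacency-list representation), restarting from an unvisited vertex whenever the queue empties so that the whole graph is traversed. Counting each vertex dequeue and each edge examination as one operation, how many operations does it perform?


A full BFS traversal dequeues each vertex exactly once and examines each directed edge exactly once.
V = 130 (vertex processing cost)
E = 538 (edge examination cost)
Total operations proportional to V + E = 130 + 538 = 668


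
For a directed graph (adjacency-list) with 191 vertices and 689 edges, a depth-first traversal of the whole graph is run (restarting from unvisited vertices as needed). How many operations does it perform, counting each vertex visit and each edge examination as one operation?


A full DFS traversal visits each vertex once and examines each edge once.
V = 191
E = 689
Sum = 191 + 689 = 880


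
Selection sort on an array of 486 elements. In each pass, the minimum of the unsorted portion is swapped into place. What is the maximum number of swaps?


Selection sort performs one swap per pass:
  Pass 1: find min in positions 0 to 485, swap with position 0
  Pass 2: find min in positions 1 to 485, swap with position 1
  Pass 3: find min in positions 2 to 485, swap with position 2
  Pass 4: find min in positions 3 to 485, swap with position 3
  Pass 5: find min in positions 4 to 485, swap with position 4
  ... (480 more passes)
Total passes (and swaps) = n - 1 = 486 - 1 = 485


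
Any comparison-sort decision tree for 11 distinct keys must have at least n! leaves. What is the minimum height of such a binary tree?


A binary decision tree of height h has at most 2^h leaves and needs at least n! of them, so h >= ceil(log2(n!)).
Compute 11! as a running product:
  x2 = 2, x3 = 6, x4 = 24, x5 = 120
  x6 = 720, x7 = 5040, x8 = 40320, x9 = 362880
  x10 = 3628800, x11 = 39916800
11! = 39916800
Bracket between powers of 2:
  2^25 = 33554432 < 39916800 <= 67108864 = 2^26
So ceil(log2(11!)) = 26


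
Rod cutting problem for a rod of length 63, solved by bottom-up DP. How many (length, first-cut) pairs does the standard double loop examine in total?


For each subproblem length i = 1..63, the inner loop considers i possible first cuts.
Total = 1 + 2 + ... + 63
= 63*(63+1)/2
= 63*64/2 = 2016


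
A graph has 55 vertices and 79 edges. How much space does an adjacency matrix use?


Adjacency matrix: V x V grid of entries
Space = V^2 = 55^2 = 55 * 55 = 3025


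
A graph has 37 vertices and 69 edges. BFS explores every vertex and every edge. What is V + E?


A full BFS traversal dequeues each vertex once and examines each edge once.
Vertex visits: 37
Edge visits: 69
V + E = 37 + 69 = 106


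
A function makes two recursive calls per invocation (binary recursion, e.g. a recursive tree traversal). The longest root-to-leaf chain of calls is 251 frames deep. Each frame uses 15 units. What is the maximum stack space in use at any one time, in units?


Binary recursion: the two calls run one after the other, so only one root-to-leaf chain of frames is on the stack at a time.
Maximum depth (longest chain) = 251 frames
Each frame = 15 units
Max stack space = 251 * 15 = 3765


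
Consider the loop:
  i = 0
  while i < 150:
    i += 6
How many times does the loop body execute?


Starting at i = 0, each iteration adds 6.
Iterations until i >= 150:
  Iteration 1: i = 0 -> i = 6
  Iteration 2: i = 6 -> i = 12
  Iteration 3: i = 12 -> i = 18
  Iteration 4: i = 18 -> i = 24
  Iteration 5: i = 24 -> i = 30
  Iteration 6: i = 30 -> i = 36
  Iteration 7: i = 36 -> i = 42
  Iteration 8: i = 42 -> i = 48
  ... continuing ...
Total iterations = ceil(150/6) = 25


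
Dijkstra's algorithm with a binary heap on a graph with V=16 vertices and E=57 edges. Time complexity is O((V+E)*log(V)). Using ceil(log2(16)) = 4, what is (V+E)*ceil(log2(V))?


Dijkstra with a binary heap: each vertex is extracted once, each edge may relax once.
Each heap operation costs O(log V).
V + E = 16 + 57 = 73
ceil(log2(16)) = 4 (since 2^3 = 8 < 16 <= 16 = 2^4)
Total heap work = (V+E) * ceil(log2(V)) = 73 * 4 = 292


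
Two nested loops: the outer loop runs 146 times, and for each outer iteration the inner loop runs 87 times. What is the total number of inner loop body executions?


Outer loop: 146 iterations
Inner loop: 87 iterations per outer iteration
Total = 146 * 87 = 12702


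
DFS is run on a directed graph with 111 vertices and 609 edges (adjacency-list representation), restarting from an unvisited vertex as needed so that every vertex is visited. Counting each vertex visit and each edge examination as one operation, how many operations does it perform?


A full DFS traversal processes each vertex exactly once (push/pop on stack).
Each directed edge is examined once.
V = 111, E = 609
V + E = 720


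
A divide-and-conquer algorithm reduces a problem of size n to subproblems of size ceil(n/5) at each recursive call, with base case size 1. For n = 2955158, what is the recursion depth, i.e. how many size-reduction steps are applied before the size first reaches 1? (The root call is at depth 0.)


Each step divides the size by 5 (rounding up); after k steps the size is ceil(n/5^k), which equals 1 exactly when 5^k >= n.
So the depth is the smallest k with 5^k >= 2955158, i.e. ceil(log_5(2955158)).
5^9 = 1953125 < 2955158 <= 9765625 = 5^10
Recursion depth = 10


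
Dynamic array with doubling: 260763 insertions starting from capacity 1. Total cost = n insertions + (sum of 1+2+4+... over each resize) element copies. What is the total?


n = 260763
Insertion costs: 260763
Resizes copy 1, 2, 4, ... up to the largest power of 2 that is <= n-1 = 260762, i.e. 131072.
Copy costs = 1 + 2 + 4 + 8 + 16 + 32 + 64 + 128 + 256 + 512 + 1024 + 2048 + 4096 + 8192 + 16384 + 32768 + 65536 + 131072 = 262143
Total = 260763 + 262143 = 522906


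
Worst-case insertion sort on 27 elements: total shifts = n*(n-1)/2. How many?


Sum of shifts = 1 + 2 + 3 + ... + 26
= 27 * 26 / 2
= 702 / 2
= 351


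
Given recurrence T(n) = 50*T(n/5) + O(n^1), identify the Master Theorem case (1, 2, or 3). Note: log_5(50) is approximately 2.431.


Master Theorem parameters: a=50, b=5, c=1
log_b(a) = 2.431
Compare b^c with a: 5^1 = 5 < 50, so c < log_b(a).
Comparing c=1 vs log_b(a)=2.431:
1 < 2.431 => Case 1
Result: T(n) = O(n^(log_5 50)) ~ O(n^2.431)
Master Theorem case = 1


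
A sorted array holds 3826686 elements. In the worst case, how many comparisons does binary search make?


Halving sequence: 3826686 -> 1913343 -> 956671 -> 478335 -> 239167 -> 119583 -> 59791 -> 29895 -> 14947 -> 7473 -> 3736 -> 1868 -> 934 -> 467 -> 233 -> 116 -> 58 -> 29 -> 14 -> 7 -> 3 -> 1
Number of halvings = 21
Max comparisons = 21 + 1 = 22


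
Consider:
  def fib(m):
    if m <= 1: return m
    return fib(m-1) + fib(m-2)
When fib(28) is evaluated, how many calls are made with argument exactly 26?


Let N(m) = number of times fib(m) is called while evaluating fib(28).
N(28) = 1 (the initial call).
N(27) = 1 (only fib(28) calls it).
For 1 <= m <= 26: fib(m) is called by fib(m+1) and fib(m+2), so
  N(m) = N(m+1) + N(m+2).
fib(0) is called only by fib(2), so N(0) = N(2).
Walk down from m=28:
  N(28)=1, N(27)=1, N(26)=2
N(26) = 2


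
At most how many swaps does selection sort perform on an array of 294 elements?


Each of the 293 passes places one element in its final position.
Pass 1: swap minimum into position 0
Pass 2: swap minimum of remaining into position 1
...
Pass 293: last two elements, one swap
Maximum swaps = 294 - 1 = 293


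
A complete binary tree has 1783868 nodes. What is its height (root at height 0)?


In a complete binary tree, level k holds nodes 2^k .. 2^(k+1)-1 (1-indexed).
Height = floor(log2(n)) = floor(log2(1783868)) = 20
Check: 2^20 = 1048576 <= 1783868 < 2097152 = 2^21


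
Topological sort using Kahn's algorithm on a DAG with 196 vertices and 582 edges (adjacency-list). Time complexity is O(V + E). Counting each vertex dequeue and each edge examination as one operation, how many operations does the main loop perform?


Kahn's algorithm:
  1. Compute in-degrees: O(V + E)
  2. Process queue: each vertex dequeued once (O(V))
     each edge examined once (O(E))
Total = V + E = 196 + 582 = 778


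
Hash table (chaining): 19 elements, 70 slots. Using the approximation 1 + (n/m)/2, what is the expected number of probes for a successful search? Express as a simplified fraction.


Computing expected probes:
alpha = 19/70
= 1 + alpha/2
= 1 + 19/(2*70)
= (2*70 + 19) / (2*70)
= 159/140


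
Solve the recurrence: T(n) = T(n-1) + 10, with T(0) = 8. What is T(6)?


Unrolling the recurrence:
T(6) = T(5) + 10
       = T(4) + 10 + 10
       = T(3) + 10*3
       ...
       = T(0) + 10*6
       = 8 + 60 = 68


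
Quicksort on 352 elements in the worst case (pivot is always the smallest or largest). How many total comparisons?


In the worst case, each partition step picks the worst pivot:
  Partition 1: 351 comparisons (n-1 elements to compare)
  Partition 2: 350 comparisons
  Partition 3: 349 comparisons
  Partition 4: 348 comparisons
  Partition 5: 347 comparisons
  ...
  Last partition: 0 comparisons
Total = (n-1) + (n-2) + ... + 1 + 0 = n*(n-1)/2
= 352*351/2 = 61776


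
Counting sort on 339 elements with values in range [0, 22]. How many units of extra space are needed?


Output array size: 339 (to store sorted result)
Count array size: 23 (one slot per possible value, range 0 to 22)
Total extra space = 339 + 23 = 362


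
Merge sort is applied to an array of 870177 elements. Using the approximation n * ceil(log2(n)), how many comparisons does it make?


Merge sort divides the array into halves recursively.
Number of levels = ceil(log2(870177)) = 20
At each level, approximately n = 870177 comparisons are needed for merging.
Total comparisons ~ n * ceil(log2(n)) = 870177 * 20 = 17403540


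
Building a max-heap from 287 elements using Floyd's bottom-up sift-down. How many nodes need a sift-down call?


In a heap of 287 elements (0-indexed array):
  Last element index: 286
  Parent of last element: floor((286 - 1) / 2) = 142
  Internal nodes: indices 0 to 142
  Count = floor(287/2) = 143


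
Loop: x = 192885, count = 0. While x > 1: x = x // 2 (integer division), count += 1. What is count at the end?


The variable x halves each step:
x = 192885 -> 96442 -> 48221 -> 24110 -> 12055 -> 6027 -> 3013 -> 1506 -> 753 -> 376 -> 188 -> 94 -> 47 -> 23 -> 11 -> 5 -> 2 -> 1
Number of halvings = floor(log2(192885)) = 17


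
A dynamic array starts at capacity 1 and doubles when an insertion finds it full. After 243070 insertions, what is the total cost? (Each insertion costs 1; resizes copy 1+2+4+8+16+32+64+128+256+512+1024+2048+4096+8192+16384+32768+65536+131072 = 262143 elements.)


Insertion cost: 243070 (one per element)
Resizes occur just before inserting elements 2, 3, 5, 9, ...
Elements copied at each resize: 1 + 2 + 4 + 8 + 16 + 32 + 64 + 128 + 256 + 512 + 1024 + 2048 + 4096 + 8192 + 16384 + 32768 + 65536 + 131072
Sum of copies = 262143 (geometric series: 2^k - 1)
Total = 243070 + 262143 = 505213


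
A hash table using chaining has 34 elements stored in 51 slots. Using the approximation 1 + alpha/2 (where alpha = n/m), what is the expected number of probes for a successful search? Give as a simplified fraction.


Load factor alpha = n/m = 34/51
Expected probes = 1 + alpha/2 = 1 + 34/(2*51)
= 1 + 34/102
= 102/102 + 34/102
= 136/102
Simplify: 4/3


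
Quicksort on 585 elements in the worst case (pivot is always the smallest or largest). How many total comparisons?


In the worst case, each partition step picks the worst pivot:
  Partition 1: 584 comparisons (n-1 elements to compare)
  Partition 2: 583 comparisons
  Partition 3: 582 comparisons
  Partition 4: 581 comparisons
  Partition 5: 580 comparisons
  ...
  Last partition: 0 comparisons
Total = (n-1) + (n-2) + ... + 1 + 0 = n*(n-1)/2
= 585*584/2 = 170820


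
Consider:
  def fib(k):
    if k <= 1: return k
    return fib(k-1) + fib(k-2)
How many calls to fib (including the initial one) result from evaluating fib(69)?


Let C(m) = total calls to evaluate fib(m). Then C(0)=C(1)=1, and
C(m) = 1 + C(m-1) + C(m-2) for m >= 2.
Build the table (each entry = 1 + previous two):
  C(0) = 1
  C(1) = 1
  C(2) = 1 + 1 + 1 = 3
  C(3) = 1 + 3 + 1 = 5
  C(4) = 1 + 5 + 3 = 9
  C(5) = 1 + 9 + 5 = 15
  C(6) = 1 + 15 + 9 = 25
  C(7) = 1 + 25 + 15 = 41
  C(8) = 1 + 41 + 25 = 67
  C(9) = 1 + 67 + 41 = 109
  C(10) = 1 + 109 + 67 = 177
  C(11) = 1 + 177 + 109 = 287
  C(12) = 1 + 287 + 177 = 465
  C(13) = 1 + 465 + 287 = 753
  C(14) = 1 + 753 + 465 = 1219
  C(15) = 1 + 1219 + 753 = 1973
  C(16) = 1 + 1973 + 1219 = 3193
  C(17) = 1 + 3193 + 1973 = 5167
  C(18) = 1 + 5167 + 3193 = 8361
  C(19) = 1 + 8361 + 5167 = 13529
  C(20) = 1 + 13529 + 8361 = 21891
  C(21) = 1 + 21891 + 13529 = 35421
  C(22) = 1 + 35421 + 21891 = 57313
  C(23) = 1 + 57313 + 35421 = 92735
  C(24) = 1 + 92735 + 57313 = 150049
  C(25) = 1 + 150049 + 92735 = 242785
  C(26) = 1 + 242785 + 150049 = 392835
  C(27) = 1 + 392835 + 242785 = 635621
  C(28) = 1 + 635621 + 392835 = 1028457
  C(29) = 1 + 1028457 + 635621 = 1664079
  C(30) = 1 + 1664079 + 1028457 = 2692537
  C(31) = 1 + 2692537 + 1664079 = 4356617
  C(32) = 1 + 4356617 + 2692537 = 7049155
  C(33) = 1 + 7049155 + 4356617 = 11405773
  C(34) = 1 + 11405773 + 7049155 = 18454929
  C(35) = 1 + 18454929 + 11405773 = 29860703
  C(36) = 1 + 29860703 + 18454929 = 48315633
  C(37) = 1 + 48315633 + 29860703 = 78176337
  C(38) = 1 + 78176337 + 48315633 = 126491971
  C(39) = 1 + 126491971 + 78176337 = 204668309
  C(40) = 1 + 204668309 + 126491971 = 331160281
  C(41) = 1 + 331160281 + 204668309 = 535828591
  C(42) = 1 + 535828591 + 331160281 = 866988873
  C(43) = 1 + 866988873 + 535828591 = 1402817465
  C(44) = 1 + 1402817465 + 866988873 = 2269806339
  C(45) = 1 + 2269806339 + 1402817465 = 3672623805
  C(46) = 1 + 3672623805 + 2269806339 = 5942430145
  C(47) = 1 + 5942430145 + 3672623805 = 9615053951
  C(48) = 1 + 9615053951 + 5942430145 = 15557484097
  C(49) = 1 + 15557484097 + 9615053951 = 25172538049
  C(50) = 1 + 25172538049 + 15557484097 = 40730022147
  C(51) = 1 + 40730022147 + 25172538049 = 65902560197
  C(52) = 1 + 65902560197 + 40730022147 = 106632582345
  C(53) = 1 + 106632582345 + 65902560197 = 172535142543
  C(54) = 1 + 172535142543 + 106632582345 = 279167724889
  C(55) = 1 + 279167724889 + 172535142543 = 451702867433
  C(56) = 1 + 451702867433 + 279167724889 = 730870592323
  C(57) = 1 + 730870592323 + 451702867433 = 1182573459757
  C(58) = 1 + 1182573459757 + 730870592323 = 1913444052081
  C(59) = 1 + 1913444052081 + 1182573459757 = 3096017511839
  C(60) = 1 + 3096017511839 + 1913444052081 = 5009461563921
  C(61) = 1 + 5009461563921 + 3096017511839 = 8105479075761
  C(62) = 1 + 8105479075761 + 5009461563921 = 13114940639683
  C(63) = 1 + 13114940639683 + 8105479075761 = 21220419715445
  C(64) = 1 + 21220419715445 + 13114940639683 = 34335360355129
  C(65) = 1 + 34335360355129 + 21220419715445 = 55555780070575
  C(66) = 1 + 55555780070575 + 34335360355129 = 89891140425705
  C(67) = 1 + 89891140425705 + 55555780070575 = 145446920496281
  C(68) = 1 + 145446920496281 + 89891140425705 = 235338060921987
  C(69) = 1 + 235338060921987 + 145446920496281 = 380784981418269
Total calls for fib(69) = 380784981418269


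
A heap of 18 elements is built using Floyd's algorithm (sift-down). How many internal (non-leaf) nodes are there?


Leaf nodes occupy roughly half the array.
Sift-down is called for each internal node, starting from the last one.
Internal nodes = floor(n/2) = floor(18/2) = 9


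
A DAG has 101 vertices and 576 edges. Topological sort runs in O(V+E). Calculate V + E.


V = 101 (vertex processing)
E = 576 (edge processing)
V + E = 101 + 576 = 677


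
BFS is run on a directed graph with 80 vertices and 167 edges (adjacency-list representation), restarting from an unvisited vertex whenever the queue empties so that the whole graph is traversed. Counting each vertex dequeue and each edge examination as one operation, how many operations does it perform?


A full BFS traversal dequeues each vertex exactly once and examines each directed edge exactly once.
V = 80 (vertex processing cost)
E = 167 (edge examination cost)
Total operations proportional to V + E = 80 + 167 = 247


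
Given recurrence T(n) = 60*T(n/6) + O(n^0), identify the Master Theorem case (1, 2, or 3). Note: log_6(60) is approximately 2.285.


Master Theorem parameters: a=60, b=6, c=0
log_b(a) = 2.285
Compare b^c with a: 6^0 = 1 < 60, so c < log_b(a).
Comparing c=0 vs log_b(a)=2.285:
0 < 2.285 => Case 1
Result: T(n) = O(n^(log_6 60)) ~ O(n^2.285)
Master Theorem case = 1


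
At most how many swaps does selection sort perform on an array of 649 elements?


Each of the 648 passes places one element in its final position.
Pass 1: swap minimum into position 0
Pass 2: swap minimum of remaining into position 1
...
Pass 648: last two elements, one swap
Maximum swaps = 649 - 1 = 648


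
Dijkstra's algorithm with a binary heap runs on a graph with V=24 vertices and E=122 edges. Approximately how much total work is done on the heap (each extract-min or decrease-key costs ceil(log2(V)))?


Dijkstra with a binary heap: each vertex is extracted once, each edge may relax once.
Each heap operation costs O(log V).
V + E = 24 + 122 = 146
ceil(log2(24)) = 5 (since 2^4 = 16 < 24 <= 32 = 2^5)
Total heap work = (V+E) * ceil(log2(V)) = 146 * 5 = 730


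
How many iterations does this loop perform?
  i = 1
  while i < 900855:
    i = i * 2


The loop variable doubles each iteration:
i = 1 -> 2 -> 4 -> 8 -> 16 -> 32 -> 64 -> 128 -> 256 -> 512 -> 1024 -> 2048 -> 4096 -> 8192 -> 16384 -> 32768 -> 65536 -> 131072 -> 262144 -> 524288 -> 1048576 (stop, 1048576 >= 900855)
Number of doublings = ceil(log2(900855)) = 20


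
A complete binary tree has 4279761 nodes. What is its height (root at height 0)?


In a complete binary tree, level k holds nodes 2^k .. 2^(k+1)-1 (1-indexed).
Height = floor(log2(n)) = floor(log2(4279761)) = 22
Check: 2^22 = 4194304 <= 4279761 < 8388608 = 2^23


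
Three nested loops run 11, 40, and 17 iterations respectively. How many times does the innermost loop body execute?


Loop 1 (outermost): 11 iterations
Loop 2 (middle): 40 iterations per outer
Loop 3 (innermost): 17 iterations per middle
Total = 11 * 40 * 17 = 7480


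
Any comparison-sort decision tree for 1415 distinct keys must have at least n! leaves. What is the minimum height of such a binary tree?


A binary decision tree of height h has at most 2^h leaves and needs at least n! of them, so h >= ceil(log2(n!)).
1415! is far too large to multiply out, so use Stirling's series:
  ln(n!) ~ n ln n - n + (1/2) ln(2 pi n) + 1/(12n)  (error below 1/(360 n^3), negligible here)
  ln(1415) = 7.2548848
  n ln n = 1415 * 7.2548848 = 10265.6620
  (1/2) ln(2 pi * 1415) = (1/2) ln(8890.7072) = 4.5464
  1/(12*1415) = 0.0001
  ln(1415!) ~ 10265.6620 - 1415 + 4.5464 + 0.0001 = 8855.2085
Convert to base 2: log2(1415!) = 8855.2085 / ln 2 = 8855.2085 / 0.69314718 = 12775.3654
ceil(12775.3654) = 12776


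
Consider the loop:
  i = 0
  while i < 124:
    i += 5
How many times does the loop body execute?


Starting at i = 0, each iteration adds 5.
Iterations until i >= 124:
  Iteration 1: i = 0 -> i = 5
  Iteration 2: i = 5 -> i = 10
  Iteration 3: i = 10 -> i = 15
  Iteration 4: i = 15 -> i = 20
  Iteration 5: i = 20 -> i = 25
  Iteration 6: i = 25 -> i = 30
  Iteration 7: i = 30 -> i = 35
  Iteration 8: i = 35 -> i = 40
  ... continuing ...
Total iterations = ceil(124/5) = 25


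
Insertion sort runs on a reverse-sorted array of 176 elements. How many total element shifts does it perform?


Sum of shifts = 1 + 2 + 3 + ... + 175
= 176 * 175 / 2
= 30800 / 2
= 15400


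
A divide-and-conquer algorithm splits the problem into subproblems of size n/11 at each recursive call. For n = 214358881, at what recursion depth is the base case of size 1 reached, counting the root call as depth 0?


At each depth, the problem size is divided by 11:
  Depth 0: problem size = 214358881
  Depth 1: problem size = 19487171
  Depth 2: problem size = 1771561
  Depth 3: problem size = 161051
  Depth 4: problem size = 14641
  Depth 5: problem size = 1331
  Depth 6: problem size = 121
  Depth 7: problem size = 11
  Depth 8: problem size = 1 (base case)
The base case is reached at depth log_11(214358881) = 8 (the tree has 9 levels counting depth 0, but the depth asked for is 8).
Recursion depth = 8


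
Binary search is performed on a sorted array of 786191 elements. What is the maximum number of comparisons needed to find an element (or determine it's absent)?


Binary search halves the search space each comparison:
  Step 1: search space = 786191 -> 393095
  Step 2: search space = 393095 -> 196547
  Step 3: search space = 196547 -> 98273
  Step 4: search space = 98273 -> 49136
  Step 5: search space = 49136 -> 24568
  Step 6: search space = 24568 -> 12284
  Step 7: search space = 12284 -> 6142
  Step 8: search space = 6142 -> 3071
  Step 9: search space = 3071 -> 1535
  Step 10: search space = 1535 -> 767
  Step 11: search space = 767 -> 383
  Step 12: search space = 383 -> 191
  Step 13: search space = 191 -> 95
  Step 14: search space = 95 -> 47
  Step 15: search space = 47 -> 23
  Step 16: search space = 23 -> 11
  Step 17: search space = 11 -> 5
  Step 18: search space = 5 -> 2
  Step 19: search space = 2 -> 1
  Step 20: search space = 1 (final check)
Maximum comparisons = floor(log2(786191)) + 1 = 19 + 1 = 20


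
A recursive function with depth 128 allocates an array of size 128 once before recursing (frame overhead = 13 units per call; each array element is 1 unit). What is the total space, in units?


Array allocation: 128 units (allocated once)
Stack frames: 128 deep * 13 per frame = 1664 units
Total = 128 + 1664 = 1792


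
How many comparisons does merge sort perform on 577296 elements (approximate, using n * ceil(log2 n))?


Recursion depth: ceil(log2(577296)) = 20
Each recursion level merges n = 577296 elements
Total = 577296 * 20 = 11545920


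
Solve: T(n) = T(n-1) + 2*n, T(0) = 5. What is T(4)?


Expanding the recurrence:
T(4) = T(3) + 2*4
       = T(2) + 2*3 + 2*4
       ...
       = T(0) + 2*(1 + 2 + ... + 4)
       = 5 + 2 * 4*5/2
       = 5 + 2 * 10
       = 5 + 20 = 25


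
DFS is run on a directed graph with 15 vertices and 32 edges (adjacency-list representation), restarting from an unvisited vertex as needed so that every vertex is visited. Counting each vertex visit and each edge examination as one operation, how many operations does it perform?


A full DFS traversal processes each vertex exactly once (push/pop on stack).
Each directed edge is examined once.
V = 15, E = 32
V + E = 47


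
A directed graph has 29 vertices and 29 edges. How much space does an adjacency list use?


Adjacency list: one list head per vertex + one entry per edge
Vertex heads: 29
Edge entries: 29
Total = 29 + 29 = 58


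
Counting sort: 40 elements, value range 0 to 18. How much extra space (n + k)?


n = 40 (output array)
k = 19 (count array for 19 distinct values)
Extra space = 40 + 19 = 59


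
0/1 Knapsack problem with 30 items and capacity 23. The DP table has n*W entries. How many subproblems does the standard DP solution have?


The DP table is indexed by (item, capacity).
Rows: 30 items
Columns: 23 capacity values (1 to W)
Total subproblems = 30 * 23 = 690


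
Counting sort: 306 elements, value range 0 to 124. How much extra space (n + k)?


n = 306 (output array)
k = 125 (count array for 125 distinct values)
Extra space = 306 + 125 = 431


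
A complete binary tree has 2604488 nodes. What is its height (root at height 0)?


In a complete binary tree, level k holds nodes 2^k .. 2^(k+1)-1 (1-indexed).
Height = floor(log2(n)) = floor(log2(2604488)) = 21
Check: 2^21 = 2097152 <= 2604488 < 4194304 = 2^22


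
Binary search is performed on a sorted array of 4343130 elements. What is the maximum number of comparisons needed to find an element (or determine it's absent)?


Binary search halves the search space each comparison:
  Step 1: search space = 4343130 -> 2171565
  Step 2: search space = 2171565 -> 1085782
  Step 3: search space = 1085782 -> 542891
  Step 4: search space = 542891 -> 271445
  Step 5: search space = 271445 -> 135722
  Step 6: search space = 135722 -> 67861
  Step 7: search space = 67861 -> 33930
  Step 8: search space = 33930 -> 16965
  Step 9: search space = 16965 -> 8482
  Step 10: search space = 8482 -> 4241
  Step 11: search space = 4241 -> 2120
  Step 12: search space = 2120 -> 1060
  Step 13: search space = 1060 -> 530
  Step 14: search space = 530 -> 265
  Step 15: search space = 265 -> 132
  Step 16: search space = 132 -> 66
  Step 17: search space = 66 -> 33
  Step 18: search space = 33 -> 16
  Step 19: search space = 16 -> 8
  Step 20: search space = 8 -> 4
  Step 21: search space = 4 -> 2
  Step 22: search space = 2 -> 1
  Step 23: search space = 1 (final check)
Maximum comparisons = floor(log2(4343130)) + 1 = 22 + 1 = 23


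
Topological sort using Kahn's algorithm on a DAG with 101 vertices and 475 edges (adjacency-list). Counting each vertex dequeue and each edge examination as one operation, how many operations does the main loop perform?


Kahn's algorithm:
  1. Compute in-degrees: O(V + E)
  2. Process queue: each vertex dequeued once (O(V))
     each edge examined once (O(E))
Total = V + E = 101 + 475 = 576


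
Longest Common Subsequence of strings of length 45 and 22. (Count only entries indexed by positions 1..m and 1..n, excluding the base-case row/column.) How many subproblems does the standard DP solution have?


DP table indexed by positions in both strings.
First string: 45 positions
Second string: 22 positions
Total = 45 * 22 = 990


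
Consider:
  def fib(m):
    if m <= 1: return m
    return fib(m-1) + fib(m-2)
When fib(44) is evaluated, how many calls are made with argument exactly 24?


Let N(m) = number of times fib(m) is called while evaluating fib(44).
N(44) = 1 (the initial call).
N(43) = 1 (only fib(44) calls it).
For 1 <= m <= 42: fib(m) is called by fib(m+1) and fib(m+2), so
  N(m) = N(m+1) + N(m+2).
fib(0) is called only by fib(2), so N(0) = N(2).
Walk down from m=44:
  N(44)=1, N(43)=1, N(42)=2, N(41)=3, N(40)=5, N(39)=8, N(38)=13, N(37)=21, N(36)=34, N(35)=55, N(34)=89, N(33)=144, N(32)=233, N(31)=377, N(30)=610, N(29)=987, N(28)=1597, N(27)=2584, N(26)=4181, N(25)=6765, N(24)=10946
N(24) = 10946


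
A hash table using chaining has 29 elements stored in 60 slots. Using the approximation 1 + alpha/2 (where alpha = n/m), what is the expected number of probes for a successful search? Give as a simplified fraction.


Load factor alpha = n/m = 29/60
Expected probes = 1 + alpha/2 = 1 + 29/(2*60)
= 1 + 29/120
= 120/120 + 29/120
= 149/120


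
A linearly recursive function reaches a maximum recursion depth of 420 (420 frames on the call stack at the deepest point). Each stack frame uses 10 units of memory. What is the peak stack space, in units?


Maximum recursion depth = 420 frames
Memory per frame = 10 units
Total stack space = depth * frame_size
= 420 * 10 = 4200


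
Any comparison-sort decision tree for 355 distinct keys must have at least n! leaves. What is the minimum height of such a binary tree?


A binary decision tree of height h has at most 2^h leaves and needs at least n! of them, so h >= ceil(log2(n!)).
355! is far too large to multiply out, so use Stirling's series:
  ln(n!) ~ n ln n - n + (1/2) ln(2 pi n) + 1/(12n)  (error below 1/(360 n^3), negligible here)
  ln(355) = 5.8721178
  n ln n = 355 * 5.8721178 = 2084.6018
  (1/2) ln(2 pi * 355) = (1/2) ln(2230.5308) = 3.8550
  1/(12*355) = 0.0002
  ln(355!) ~ 2084.6018 - 355 + 3.8550 + 0.0002 = 1733.4570
Convert to base 2: log2(355!) = 1733.4570 / ln 2 = 1733.4570 / 0.69314718 = 2500.8498
ceil(2500.8498) = 2501


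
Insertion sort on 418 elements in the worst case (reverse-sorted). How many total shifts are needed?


In the worst case (reverse-sorted), each element shifts past all previous:
  Element 1: 1 shifts
  Element 2: 2 shifts
  Element 3: 3 shifts
  Element 4: 4 shifts
  Element 5: 5 shifts
  ...
  Element 417: 417 shifts
Total = 1 + 2 + ... + 417
= 418*(418-1)/2 = 87153


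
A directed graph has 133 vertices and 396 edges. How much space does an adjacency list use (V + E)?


Adjacency list: one list head per vertex + one entry per edge
Vertex heads: 133
Edge entries: 396
Total = 133 + 396 = 529


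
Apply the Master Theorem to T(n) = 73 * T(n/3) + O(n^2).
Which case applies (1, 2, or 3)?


The Master Theorem: T(n) = a*T(n/b) + O(n^c)
  a = 73, b = 3, c = 2
log_b(a) = log_3(73) ~ 3.905
Compare b^c with a: 3^2 = 9 < 73, so c < log_b(a).
Since c < log_b(a), Case 1 applies.
T(n) = O(n^(log_3 73)) ~ O(n^3.905)
Master Theorem case = 1


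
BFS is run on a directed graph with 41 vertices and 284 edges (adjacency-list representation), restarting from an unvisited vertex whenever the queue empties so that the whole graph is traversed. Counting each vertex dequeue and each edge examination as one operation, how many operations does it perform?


A full BFS traversal dequeues each vertex exactly once and examines each directed edge exactly once.
V = 41 (vertex processing cost)
E = 284 (edge examination cost)
Total operations proportional to V + E = 41 + 284 = 325


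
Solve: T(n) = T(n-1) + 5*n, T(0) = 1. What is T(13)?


Expanding the recurrence:
T(13) = T(12) + 5*13
       = T(11) + 5*12 + 5*13
       ...
       = T(0) + 5*(1 + 2 + ... + 13)
       = 1 + 5 * 13*14/2
       = 1 + 5 * 91
       = 1 + 455 = 456


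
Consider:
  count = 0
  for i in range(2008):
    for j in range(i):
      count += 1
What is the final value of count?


For each i, the inner loop runs i times:
  i=0: inner runs 0 times
  i=1: inner runs 1 time
  i=2: inner runs 2 times
  i=3: inner runs 3 times
  i=4: inner runs 4 times
  i=5: inner runs 5 times
  i=6: inner runs 6 times
  i=7: inner runs 7 times
  ...
Total = 0 + 1 + 2 + ... + 2007 = 2008*(2008-1)/2 = 2015028


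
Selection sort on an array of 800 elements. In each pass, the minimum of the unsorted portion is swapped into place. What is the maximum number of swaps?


Selection sort performs one swap per pass:
  Pass 1: find min in positions 0 to 799, swap with position 0
  Pass 2: find min in positions 1 to 799, swap with position 1
  Pass 3: find min in positions 2 to 799, swap with position 2
  Pass 4: find min in positions 3 to 799, swap with position 3
  Pass 5: find min in positions 4 to 799, swap with position 4
  ... (794 more passes)
Total passes (and swaps) = n - 1 = 800 - 1 = 799


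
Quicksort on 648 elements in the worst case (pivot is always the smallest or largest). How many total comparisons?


In the worst case, each partition step picks the worst pivot:
  Partition 1: 647 comparisons (n-1 elements to compare)
  Partition 2: 646 comparisons
  Partition 3: 645 comparisons
  Partition 4: 644 comparisons
  Partition 5: 643 comparisons
  ...
  Last partition: 0 comparisons
Total = (n-1) + (n-2) + ... + 1 + 0 = n*(n-1)/2
= 648*647/2 = 209628


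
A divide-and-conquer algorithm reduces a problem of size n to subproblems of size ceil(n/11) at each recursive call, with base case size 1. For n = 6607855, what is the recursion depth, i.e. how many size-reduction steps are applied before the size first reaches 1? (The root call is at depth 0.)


Each step divides the size by 11 (rounding up); after k steps the size is ceil(n/11^k), which equals 1 exactly when 11^k >= n.
So the depth is the smallest k with 11^k >= 6607855, i.e. ceil(log_11(6607855)).
11^6 = 1771561 < 6607855 <= 19487171 = 11^7
Recursion depth = 7


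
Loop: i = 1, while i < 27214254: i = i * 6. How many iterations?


i multiplies by 6 each step:
i = 1 -> 6 -> 36 -> 216 -> 1296 -> 7776 -> 46656 -> 279936 -> 1679616 -> 10077696 -> 60466176 (stop)
Iterations = ceil(log_6(27214254)) = 10


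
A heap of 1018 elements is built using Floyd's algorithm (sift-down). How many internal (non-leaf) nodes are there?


Leaf nodes occupy roughly half the array.
Sift-down is called for each internal node, starting from the last one.
Internal nodes = floor(n/2) = floor(1018/2) = 509


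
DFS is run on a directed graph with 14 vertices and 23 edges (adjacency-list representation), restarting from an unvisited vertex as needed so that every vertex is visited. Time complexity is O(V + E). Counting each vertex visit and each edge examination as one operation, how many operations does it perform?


A full DFS traversal processes each vertex exactly once (push/pop on stack).
Each directed edge is examined once.
V = 14, E = 23
V + E = 37


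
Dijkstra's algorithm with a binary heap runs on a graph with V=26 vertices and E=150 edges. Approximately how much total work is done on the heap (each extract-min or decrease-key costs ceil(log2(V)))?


Dijkstra with a binary heap: each vertex is extracted once, each edge may relax once.
Each heap operation costs O(log V).
V + E = 26 + 150 = 176
ceil(log2(26)) = 5 (since 2^4 = 16 < 26 <= 32 = 2^5)
Total heap work = (V+E) * ceil(log2(V)) = 176 * 5 = 880


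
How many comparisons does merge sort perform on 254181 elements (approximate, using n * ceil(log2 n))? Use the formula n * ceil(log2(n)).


Recursion depth: ceil(log2(254181)) = 18
Each recursion level merges n = 254181 elements
Total = 254181 * 18 = 4575258


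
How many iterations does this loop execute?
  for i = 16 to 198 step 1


The loop variable i takes values starting at 16 and increments by 1 each iteration.
Sequence: i = 16, 17, 18, 19, 20, 21, 22, 23, 24, ...
The upper bound 198 is inclusive, so the count is floor((last - first) / step) + 1:
floor((198 - 16) / 1) + 1 = floor(182/1) + 1 = 182 + 1 = 183


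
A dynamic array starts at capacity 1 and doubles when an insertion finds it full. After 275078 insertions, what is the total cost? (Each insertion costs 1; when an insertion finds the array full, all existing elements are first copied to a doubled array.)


Insertion cost: 275078 (one per element)
Resizes occur just before inserting elements 2, 3, 5, 9, ...
Elements copied at each resize: 1 + 2 + 4 + 8 + 16 + 32 + 64 + 128 + 256 + 512 + 1024 + 2048 + 4096 + 8192 + 16384 + 32768 + 65536 + 131072 + 262144
Sum of copies = 524287 (geometric series: 2^k - 1)
Total = 275078 + 524287 = 799365


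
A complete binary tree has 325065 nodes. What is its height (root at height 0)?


In a complete binary tree, level k holds nodes 2^k .. 2^(k+1)-1 (1-indexed).
Height = floor(log2(n)) = floor(log2(325065)) = 18
Check: 2^18 = 262144 <= 325065 < 524288 = 2^19


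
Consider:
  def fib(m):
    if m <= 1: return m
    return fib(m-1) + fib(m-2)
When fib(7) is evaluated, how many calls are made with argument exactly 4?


Let N(m) = number of times fib(m) is called while evaluating fib(7).
N(7) = 1 (the initial call).
N(6) = 1 (only fib(7) calls it).
For 1 <= m <= 5: fib(m) is called by fib(m+1) and fib(m+2), so
  N(m) = N(m+1) + N(m+2).
fib(0) is called only by fib(2), so N(0) = N(2).
Walk down from m=7:
  N(7)=1, N(6)=1, N(5)=2, N(4)=3
N(4) = 3


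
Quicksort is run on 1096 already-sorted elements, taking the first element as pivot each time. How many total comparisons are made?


Sum of comparisons per partition:
1095 + 1094 + ... + 1 + 0
= 1096 * (1096 - 1) / 2
= 1096 * 1095 / 2
= 600060


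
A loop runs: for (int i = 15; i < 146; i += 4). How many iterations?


Loop starts at i = 15, increments by 4, stops when i >= 146.
Number of iterations = ceil((146 - 15) / 4)
= ceil(131 / 4)
= 33


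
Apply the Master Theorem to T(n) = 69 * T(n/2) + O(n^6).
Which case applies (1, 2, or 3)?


The Master Theorem: T(n) = a*T(n/b) + O(n^c)
  a = 69, b = 2, c = 6
log_b(a) = log_2(69) ~ 6.109
Compare b^c with a: 2^6 = 64 < 69, so c < log_b(a).
Since c < log_b(a), Case 1 applies.
T(n) = O(n^(log_2 69)) ~ O(n^6.109)
Master Theorem case = 1


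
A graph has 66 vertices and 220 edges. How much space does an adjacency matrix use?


Adjacency matrix: V x V grid of entries
Space = V^2 = 66^2 = 66 * 66 = 4356


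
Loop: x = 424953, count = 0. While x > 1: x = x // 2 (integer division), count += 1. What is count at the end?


The variable x halves each step:
x = 424953 -> 212476 -> 106238 -> 53119 -> 26559 -> 13279 -> 6639 -> 3319 -> 1659 -> 829 -> 414 -> 207 -> 103 -> 51 -> 25 -> 12 -> 6 -> 3 -> 1
Number of halvings = floor(log2(424953)) = 18


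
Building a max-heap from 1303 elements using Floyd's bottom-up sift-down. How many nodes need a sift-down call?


In a heap of 1303 elements (0-indexed array):
  Last element index: 1302
  Parent of last element: floor((1302 - 1) / 2) = 650
  Internal nodes: indices 0 to 650
  Count = floor(1303/2) = 651


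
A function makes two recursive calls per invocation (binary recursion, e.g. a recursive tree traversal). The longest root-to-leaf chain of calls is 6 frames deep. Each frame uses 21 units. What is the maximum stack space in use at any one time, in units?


Binary recursion: the two calls run one after the other, so only one root-to-leaf chain of frames is on the stack at a time.
Maximum depth (longest chain) = 6 frames
Each frame = 21 units
Max stack space = 6 * 21 = 126


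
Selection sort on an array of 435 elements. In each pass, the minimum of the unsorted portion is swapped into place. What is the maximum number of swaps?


Selection sort performs one swap per pass:
  Pass 1: find min in positions 0 to 434, swap with position 0
  Pass 2: find min in positions 1 to 434, swap with position 1
  Pass 3: find min in positions 2 to 434, swap with position 2
  Pass 4: find min in positions 3 to 434, swap with position 3
  Pass 5: find min in positions 4 to 434, swap with position 4
  ... (429 more passes)
Total passes (and swaps) = n - 1 = 435 - 1 = 434


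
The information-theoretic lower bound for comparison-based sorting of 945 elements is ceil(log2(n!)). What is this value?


A binary decision tree of height h has at most 2^h leaves and needs at least n! of them, so h >= ceil(log2(n!)).
945! is far too large to multiply out, so use Stirling's series:
  ln(n!) ~ n ln n - n + (1/2) ln(2 pi n) + 1/(12n)  (error below 1/(360 n^3), negligible here)
  ln(945) = 6.8511849
  n ln n = 945 * 6.8511849 = 6474.3697
  (1/2) ln(2 pi * 945) = (1/2) ln(5937.6101) = 4.3445
  1/(12*945) = 0.0001
  ln(945!) ~ 6474.3697 - 945 + 4.3445 + 0.0001 = 5533.7143
Convert to base 2: log2(945!) = 5533.7143 / ln 2 = 5533.7143 / 0.69314718 = 7983.4622
ceil(7983.4622) = 7984
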